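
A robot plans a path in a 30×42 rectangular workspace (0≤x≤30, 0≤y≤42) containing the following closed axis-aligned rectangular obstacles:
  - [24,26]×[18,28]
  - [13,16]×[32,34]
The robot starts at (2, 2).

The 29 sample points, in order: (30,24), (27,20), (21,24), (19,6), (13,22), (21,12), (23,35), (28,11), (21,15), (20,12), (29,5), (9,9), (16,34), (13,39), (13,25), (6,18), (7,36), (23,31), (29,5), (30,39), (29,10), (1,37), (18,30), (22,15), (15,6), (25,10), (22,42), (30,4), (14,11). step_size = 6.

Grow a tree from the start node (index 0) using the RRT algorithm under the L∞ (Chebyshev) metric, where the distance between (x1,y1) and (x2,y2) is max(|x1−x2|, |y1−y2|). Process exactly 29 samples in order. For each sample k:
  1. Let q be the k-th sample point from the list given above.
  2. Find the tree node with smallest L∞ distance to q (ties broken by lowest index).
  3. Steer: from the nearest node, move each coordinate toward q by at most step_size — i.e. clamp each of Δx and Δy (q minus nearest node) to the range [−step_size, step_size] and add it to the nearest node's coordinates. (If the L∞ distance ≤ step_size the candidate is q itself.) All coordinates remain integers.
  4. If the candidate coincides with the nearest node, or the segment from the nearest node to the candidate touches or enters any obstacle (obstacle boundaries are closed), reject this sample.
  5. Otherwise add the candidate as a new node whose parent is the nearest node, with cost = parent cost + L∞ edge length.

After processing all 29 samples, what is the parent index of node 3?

1. q=(30,24) nearest=0 d=28 new=(8,8) → add node 1 parent=0 cost=6
2. q=(27,20) nearest=1 d=19 new=(14,14) → add node 2 parent=1 cost=12
3. q=(21,24) nearest=2 d=10 new=(20,20) → add node 3 parent=2 cost=18
4. q=(19,6) nearest=2 d=8 new=(19,8) → add node 4 parent=2 cost=18
5. q=(13,22) nearest=3 d=7 new=(14,22) → add node 5 parent=3 cost=24
6. q=(21,12) nearest=4 d=4 new=(21,12) → add node 6 parent=4 cost=22
7. q=(23,35) nearest=5 d=13 new=(20,28) → add node 7 parent=5 cost=30
8. q=(28,11) nearest=6 d=7 new=(27,11) → add node 8 parent=6 cost=28
9. q=(21,15) nearest=6 d=3 new=(21,15) → add node 9 parent=6 cost=25
10. q=(20,12) nearest=6 d=1 new=(20,12) → add node 10 parent=6 cost=23
11. q=(29,5) nearest=8 d=6 new=(29,5) → add node 11 parent=8 cost=34
12. q=(9,9) nearest=1 d=1 new=(9,9) → add node 12 parent=1 cost=7
13. q=(16,34) nearest=7 d=6 new=(16,34) → blocked by [13,16]×[32,34], reject
14. q=(13,39) nearest=7 d=11 new=(14,34) → blocked by [13,16]×[32,34], reject
15. q=(13,25) nearest=5 d=3 new=(13,25) → add node 13 parent=5 cost=27
16. q=(6,18) nearest=13 d=7 new=(7,19) → add node 14 parent=13 cost=33
17. q=(7,36) nearest=13 d=11 new=(7,31) → add node 15 parent=13 cost=33
18. q=(23,31) nearest=7 d=3 new=(23,31) → add node 16 parent=7 cost=33
19. q=(29,5) nearest=11 d=0 → coincident, reject
20. q=(30,39) nearest=16 d=8 new=(29,37) → add node 17 parent=16 cost=39
21. q=(29,10) nearest=8 d=2 new=(29,10) → add node 18 parent=8 cost=30
22. q=(1,37) nearest=15 d=6 new=(1,37) → add node 19 parent=15 cost=39
23. q=(18,30) nearest=7 d=2 new=(18,30) → add node 20 parent=7 cost=32
24. q=(22,15) nearest=9 d=1 new=(22,15) → add node 21 parent=9 cost=26
25. q=(15,6) nearest=4 d=4 new=(15,6) → add node 22 parent=4 cost=22
26. q=(25,10) nearest=8 d=2 new=(25,10) → add node 23 parent=8 cost=30
27. q=(22,42) nearest=17 d=7 new=(23,42) → add node 24 parent=17 cost=45
28. q=(30,4) nearest=11 d=1 new=(30,4) → add node 25 parent=11 cost=35
29. q=(14,11) nearest=2 d=3 new=(14,11) → add node 26 parent=2 cost=15

Parent of node 3: 2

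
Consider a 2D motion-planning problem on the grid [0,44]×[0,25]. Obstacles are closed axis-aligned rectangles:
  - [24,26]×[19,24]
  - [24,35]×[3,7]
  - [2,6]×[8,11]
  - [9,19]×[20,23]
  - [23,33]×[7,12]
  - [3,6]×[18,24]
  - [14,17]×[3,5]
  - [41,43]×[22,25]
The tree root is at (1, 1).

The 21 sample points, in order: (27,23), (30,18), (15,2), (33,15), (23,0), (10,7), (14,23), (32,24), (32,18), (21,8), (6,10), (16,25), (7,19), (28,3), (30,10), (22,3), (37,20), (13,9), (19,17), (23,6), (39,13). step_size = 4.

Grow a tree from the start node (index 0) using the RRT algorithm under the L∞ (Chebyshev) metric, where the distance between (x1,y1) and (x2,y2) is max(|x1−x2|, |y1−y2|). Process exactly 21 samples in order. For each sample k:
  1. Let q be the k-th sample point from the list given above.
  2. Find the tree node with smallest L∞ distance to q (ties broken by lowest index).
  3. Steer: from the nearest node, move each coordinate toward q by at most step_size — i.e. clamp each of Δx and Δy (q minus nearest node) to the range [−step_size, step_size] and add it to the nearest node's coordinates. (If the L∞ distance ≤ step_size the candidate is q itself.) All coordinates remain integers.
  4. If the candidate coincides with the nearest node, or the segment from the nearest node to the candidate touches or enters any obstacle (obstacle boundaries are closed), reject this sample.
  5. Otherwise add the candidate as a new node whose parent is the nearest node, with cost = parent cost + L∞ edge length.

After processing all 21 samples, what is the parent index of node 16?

1. q=(27,23) nearest=0 d=26 new=(5,5) → add node 1 parent=0 cost=4
2. q=(30,18) nearest=1 d=25 new=(9,9) → add node 2 parent=1 cost=8
3. q=(15,2) nearest=2 d=7 new=(13,5) → add node 3 parent=2 cost=12
4. q=(33,15) nearest=3 d=20 new=(17,9) → add node 4 parent=3 cost=16
5. q=(23,0) nearest=4 d=9 new=(21,5) → add node 5 parent=4 cost=20
6. q=(10,7) nearest=2 d=2 new=(10,7) → add node 6 parent=2 cost=10
7. q=(14,23) nearest=2 d=14 new=(13,13) → add node 7 parent=2 cost=12
8. q=(32,24) nearest=4 d=15 new=(21,13) → add node 8 parent=4 cost=20
9. q=(32,18) nearest=8 d=11 new=(25,17) → add node 9 parent=8 cost=24
10. q=(21,8) nearest=5 d=3 new=(21,8) → add node 10 parent=5 cost=23
11. q=(6,10) nearest=2 d=3 new=(6,10) → blocked by [2,6]×[8,11], reject
12. q=(16,25) nearest=9 d=9 new=(21,21) → add node 11 parent=9 cost=28
13. q=(7,19) nearest=7 d=6 new=(9,17) → add node 12 parent=7 cost=16
14. q=(28,3) nearest=5 d=7 new=(25,3) → blocked by [24,35]×[3,7], reject
15. q=(30,10) nearest=9 d=7 new=(29,13) → add node 13 parent=9 cost=28
16. q=(22,3) nearest=5 d=2 new=(22,3) → add node 14 parent=5 cost=22
17. q=(37,20) nearest=13 d=8 new=(33,17) → add node 15 parent=13 cost=32
18. q=(13,9) nearest=6 d=3 new=(13,9) → add node 16 parent=6 cost=13
19. q=(19,17) nearest=8 d=4 new=(19,17) → add node 17 parent=8 cost=24
20. q=(23,6) nearest=5 d=2 new=(23,6) → add node 18 parent=5 cost=22
21. q=(39,13) nearest=15 d=6 new=(37,13) → add node 19 parent=15 cost=36

Parent of node 16: 6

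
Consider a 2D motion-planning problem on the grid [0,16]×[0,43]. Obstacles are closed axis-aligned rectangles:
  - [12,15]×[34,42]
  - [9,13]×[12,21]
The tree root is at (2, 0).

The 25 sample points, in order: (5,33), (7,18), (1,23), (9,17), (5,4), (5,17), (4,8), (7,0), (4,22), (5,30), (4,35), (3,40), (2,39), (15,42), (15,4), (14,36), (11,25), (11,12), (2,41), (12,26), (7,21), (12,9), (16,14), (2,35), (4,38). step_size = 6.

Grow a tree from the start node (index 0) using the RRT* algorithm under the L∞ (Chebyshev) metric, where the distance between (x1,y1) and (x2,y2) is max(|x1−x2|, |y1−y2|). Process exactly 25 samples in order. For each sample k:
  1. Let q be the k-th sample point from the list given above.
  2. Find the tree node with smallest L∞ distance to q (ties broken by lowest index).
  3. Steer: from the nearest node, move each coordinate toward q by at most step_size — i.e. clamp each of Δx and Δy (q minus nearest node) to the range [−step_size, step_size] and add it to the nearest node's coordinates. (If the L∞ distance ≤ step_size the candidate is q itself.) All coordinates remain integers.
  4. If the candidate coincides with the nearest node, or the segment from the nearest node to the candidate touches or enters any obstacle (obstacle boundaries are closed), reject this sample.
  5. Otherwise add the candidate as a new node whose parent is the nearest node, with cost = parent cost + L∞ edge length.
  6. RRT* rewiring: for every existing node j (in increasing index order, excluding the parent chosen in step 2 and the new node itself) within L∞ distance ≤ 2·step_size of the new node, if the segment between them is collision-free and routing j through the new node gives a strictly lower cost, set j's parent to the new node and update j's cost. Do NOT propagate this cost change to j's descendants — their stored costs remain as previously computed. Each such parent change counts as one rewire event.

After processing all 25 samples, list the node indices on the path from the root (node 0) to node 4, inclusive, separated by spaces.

Path: 0 1 4

1. q=(5,33) nearest=0 d=33 new=(5,6) → add node 1 parent=0 cost=6
2. q=(7,18) nearest=1 d=12 new=(7,12) → add node 2 parent=1 cost=12
3. q=(1,23) nearest=2 d=11 new=(1,18) → add node 3 parent=2 cost=18
4. q=(9,17) nearest=2 d=5 new=(9,17) → blocked by [9,13]×[12,21], reject
5. q=(5,4) nearest=1 d=2 new=(5,4) → add node 4 parent=1 cost=8
6. q=(5,17) nearest=3 d=4 new=(5,17) → add node 5 parent=3 cost=22
7. q=(4,8) nearest=1 d=2 new=(4,8) → add node 6 parent=1 cost=8; rewire 5→6 (17<22)
8. q=(7,0) nearest=4 d=4 new=(7,0) → add node 7 parent=4 cost=12
9. q=(4,22) nearest=3 d=4 new=(4,22) → add node 8 parent=3 cost=22
10. q=(5,30) nearest=8 d=8 new=(5,28) → add node 9 parent=8 cost=28
11. q=(4,35) nearest=9 d=7 new=(4,34) → add node 10 parent=9 cost=34
12. q=(3,40) nearest=10 d=6 new=(3,40) → add node 11 parent=10 cost=40
13. q=(2,39) nearest=11 d=1 new=(2,39) → add node 12 parent=11 cost=41
14. q=(15,42) nearest=10 d=11 new=(10,40) → add node 13 parent=10 cost=40
15. q=(15,4) nearest=2 d=8 new=(13,6) → add node 14 parent=2 cost=18
16. q=(14,36) nearest=13 d=4 new=(14,36) → blocked by [12,15]×[34,42], reject
17. q=(11,25) nearest=9 d=6 new=(11,25) → add node 15 parent=9 cost=34
18. q=(11,12) nearest=2 d=4 new=(11,12) → blocked by [9,13]×[12,21], reject
19. q=(2,41) nearest=11 d=1 new=(2,41) → add node 16 parent=11 cost=41
20. q=(12,26) nearest=15 d=1 new=(12,26) → add node 17 parent=15 cost=35
21. q=(7,21) nearest=8 d=3 new=(7,21) → add node 18 parent=8 cost=25; rewire 15→18 (29<34); rewire 17→18 (30<35)
22. q=(12,9) nearest=14 d=3 new=(12,9) → add node 19 parent=14 cost=21
23. q=(16,14) nearest=19 d=5 new=(16,14) → add node 20 parent=19 cost=26
24. q=(2,35) nearest=10 d=2 new=(2,35) → add node 21 parent=10 cost=36; rewire 12→21 (40<41)
25. q=(4,38) nearest=11 d=2 new=(4,38) → add node 22 parent=11 cost=42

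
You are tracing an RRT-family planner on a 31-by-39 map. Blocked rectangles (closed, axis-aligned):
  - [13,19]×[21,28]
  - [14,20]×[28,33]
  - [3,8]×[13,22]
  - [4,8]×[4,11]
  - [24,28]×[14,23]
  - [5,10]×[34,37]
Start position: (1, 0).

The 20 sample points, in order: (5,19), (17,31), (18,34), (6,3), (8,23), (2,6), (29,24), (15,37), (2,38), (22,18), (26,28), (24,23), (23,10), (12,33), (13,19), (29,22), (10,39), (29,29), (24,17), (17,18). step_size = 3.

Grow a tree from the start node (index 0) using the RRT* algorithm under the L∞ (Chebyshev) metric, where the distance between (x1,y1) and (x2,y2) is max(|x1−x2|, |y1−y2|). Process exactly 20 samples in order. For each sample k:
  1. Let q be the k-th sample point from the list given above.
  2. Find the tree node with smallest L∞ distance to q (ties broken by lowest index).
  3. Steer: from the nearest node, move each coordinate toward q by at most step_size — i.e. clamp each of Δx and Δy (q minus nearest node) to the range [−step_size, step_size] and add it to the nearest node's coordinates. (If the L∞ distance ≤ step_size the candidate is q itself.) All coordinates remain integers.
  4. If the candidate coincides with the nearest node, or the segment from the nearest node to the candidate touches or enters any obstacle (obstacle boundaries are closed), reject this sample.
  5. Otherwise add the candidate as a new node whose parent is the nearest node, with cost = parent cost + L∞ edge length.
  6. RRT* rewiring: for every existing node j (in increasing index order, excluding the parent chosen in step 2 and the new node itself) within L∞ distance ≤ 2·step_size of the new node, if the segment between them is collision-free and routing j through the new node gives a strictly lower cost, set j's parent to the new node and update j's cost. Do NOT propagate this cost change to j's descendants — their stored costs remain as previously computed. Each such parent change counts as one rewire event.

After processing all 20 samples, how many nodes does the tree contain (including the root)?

Node count: 5

1. q=(5,19) nearest=0 d=19 new=(4,3) → add node 1 parent=0 cost=3
2. q=(17,31) nearest=1 d=28 new=(7,6) → blocked by [4,8]×[4,11], reject
3. q=(18,34) nearest=1 d=31 new=(7,6) → blocked by [4,8]×[4,11], reject
4. q=(6,3) nearest=1 d=2 new=(6,3) → add node 2 parent=1 cost=5
5. q=(8,23) nearest=1 d=20 new=(7,6) → blocked by [4,8]×[4,11], reject
6. q=(2,6) nearest=1 d=3 new=(2,6) → add node 3 parent=1 cost=6
7. q=(29,24) nearest=2 d=23 new=(9,6) → blocked by [4,8]×[4,11], reject
8. q=(15,37) nearest=3 d=31 new=(5,9) → blocked by [4,8]×[4,11], reject
9. q=(2,38) nearest=3 d=32 new=(2,9) → add node 4 parent=3 cost=9
10. q=(22,18) nearest=2 d=16 new=(9,6) → blocked by [4,8]×[4,11], reject
11. q=(26,28) nearest=3 d=24 new=(5,9) → blocked by [4,8]×[4,11], reject
12. q=(24,23) nearest=1 d=20 new=(7,6) → blocked by [4,8]×[4,11], reject
13. q=(23,10) nearest=2 d=17 new=(9,6) → blocked by [4,8]×[4,11], reject
14. q=(12,33) nearest=4 d=24 new=(5,12) → blocked by [4,8]×[4,11], reject
15. q=(13,19) nearest=4 d=11 new=(5,12) → blocked by [4,8]×[4,11], reject
16. q=(29,22) nearest=2 d=23 new=(9,6) → blocked by [4,8]×[4,11], reject
17. q=(10,39) nearest=4 d=30 new=(5,12) → blocked by [4,8]×[4,11], reject
18. q=(29,29) nearest=1 d=26 new=(7,6) → blocked by [4,8]×[4,11], reject
19. q=(24,17) nearest=2 d=18 new=(9,6) → blocked by [4,8]×[4,11], reject
20. q=(17,18) nearest=1 d=15 new=(7,6) → blocked by [4,8]×[4,11], reject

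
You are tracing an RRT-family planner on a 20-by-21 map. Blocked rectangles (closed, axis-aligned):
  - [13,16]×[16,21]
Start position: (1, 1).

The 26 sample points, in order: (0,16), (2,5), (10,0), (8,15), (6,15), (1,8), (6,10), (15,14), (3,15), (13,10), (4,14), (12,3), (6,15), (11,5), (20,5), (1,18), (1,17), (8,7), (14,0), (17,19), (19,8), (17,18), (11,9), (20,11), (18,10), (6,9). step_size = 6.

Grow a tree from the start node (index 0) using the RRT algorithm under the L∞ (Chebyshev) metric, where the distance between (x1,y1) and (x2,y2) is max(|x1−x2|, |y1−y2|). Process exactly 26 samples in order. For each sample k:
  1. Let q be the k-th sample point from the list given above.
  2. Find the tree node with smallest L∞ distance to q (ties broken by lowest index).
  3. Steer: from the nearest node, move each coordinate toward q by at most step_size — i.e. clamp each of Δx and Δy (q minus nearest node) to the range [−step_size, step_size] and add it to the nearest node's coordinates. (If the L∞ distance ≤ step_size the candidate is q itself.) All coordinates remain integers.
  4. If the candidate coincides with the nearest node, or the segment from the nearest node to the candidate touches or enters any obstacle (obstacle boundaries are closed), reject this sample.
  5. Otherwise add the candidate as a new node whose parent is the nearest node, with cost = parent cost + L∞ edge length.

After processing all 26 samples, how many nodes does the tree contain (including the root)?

1. q=(0,16) nearest=0 d=15 new=(0,7) → add node 1 parent=0 cost=6
2. q=(2,5) nearest=1 d=2 new=(2,5) → add node 2 parent=1 cost=8
3. q=(10,0) nearest=2 d=8 new=(8,0) → add node 3 parent=2 cost=14
4. q=(8,15) nearest=1 d=8 new=(6,13) → add node 4 parent=1 cost=12
5. q=(6,15) nearest=4 d=2 new=(6,15) → add node 5 parent=4 cost=14
6. q=(1,8) nearest=1 d=1 new=(1,8) → add node 6 parent=1 cost=7
7. q=(6,10) nearest=4 d=3 new=(6,10) → add node 7 parent=4 cost=15
8. q=(15,14) nearest=4 d=9 new=(12,14) → add node 8 parent=4 cost=18
9. q=(3,15) nearest=4 d=3 new=(3,15) → add node 9 parent=4 cost=15
10. q=(13,10) nearest=8 d=4 new=(13,10) → add node 10 parent=8 cost=22
11. q=(4,14) nearest=9 d=1 new=(4,14) → add node 11 parent=9 cost=16
12. q=(12,3) nearest=3 d=4 new=(12,3) → add node 12 parent=3 cost=18
13. q=(6,15) nearest=5 d=0 → coincident, reject
14. q=(11,5) nearest=12 d=2 new=(11,5) → add node 13 parent=12 cost=20
15. q=(20,5) nearest=10 d=7 new=(19,5) → add node 14 parent=10 cost=28
16. q=(1,18) nearest=9 d=3 new=(1,18) → add node 15 parent=9 cost=18
17. q=(1,17) nearest=15 d=1 new=(1,17) → add node 16 parent=15 cost=19
18. q=(8,7) nearest=7 d=3 new=(8,7) → add node 17 parent=7 cost=18
19. q=(14,0) nearest=12 d=3 new=(14,0) → add node 18 parent=12 cost=21
20. q=(17,19) nearest=8 d=5 new=(17,19) → blocked by [13,16]×[16,21], reject
21. q=(19,8) nearest=14 d=3 new=(19,8) → add node 19 parent=14 cost=31
22. q=(17,18) nearest=8 d=5 new=(17,18) → blocked by [13,16]×[16,21], reject
23. q=(11,9) nearest=10 d=2 new=(11,9) → add node 20 parent=10 cost=24
24. q=(20,11) nearest=19 d=3 new=(20,11) → add node 21 parent=19 cost=34
25. q=(18,10) nearest=19 d=2 new=(18,10) → add node 22 parent=19 cost=33
26. q=(6,9) nearest=7 d=1 new=(6,9) → add node 23 parent=7 cost=16

Node count: 24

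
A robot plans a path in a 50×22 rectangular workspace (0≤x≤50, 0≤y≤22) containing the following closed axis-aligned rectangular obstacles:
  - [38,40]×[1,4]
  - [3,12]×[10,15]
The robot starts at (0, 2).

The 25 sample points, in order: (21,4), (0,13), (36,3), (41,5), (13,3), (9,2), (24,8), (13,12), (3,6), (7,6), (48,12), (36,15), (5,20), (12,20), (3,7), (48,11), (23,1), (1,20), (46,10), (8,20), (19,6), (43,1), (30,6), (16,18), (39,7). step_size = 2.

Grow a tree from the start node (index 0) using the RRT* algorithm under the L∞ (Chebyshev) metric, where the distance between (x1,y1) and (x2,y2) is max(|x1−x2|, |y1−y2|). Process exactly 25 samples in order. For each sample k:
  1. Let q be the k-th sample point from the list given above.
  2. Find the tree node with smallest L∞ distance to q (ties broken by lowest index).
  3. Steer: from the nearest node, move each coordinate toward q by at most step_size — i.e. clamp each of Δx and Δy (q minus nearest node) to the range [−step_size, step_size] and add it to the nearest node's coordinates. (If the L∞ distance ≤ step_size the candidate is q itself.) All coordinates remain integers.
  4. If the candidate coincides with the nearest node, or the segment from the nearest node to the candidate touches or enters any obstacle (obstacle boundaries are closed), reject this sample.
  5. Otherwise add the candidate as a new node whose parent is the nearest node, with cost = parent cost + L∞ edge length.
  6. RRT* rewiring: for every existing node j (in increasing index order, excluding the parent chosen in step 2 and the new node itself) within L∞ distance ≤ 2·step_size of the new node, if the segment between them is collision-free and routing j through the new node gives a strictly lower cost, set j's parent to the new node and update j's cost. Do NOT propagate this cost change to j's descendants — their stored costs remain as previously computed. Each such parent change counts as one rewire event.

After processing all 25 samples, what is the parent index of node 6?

1. q=(21,4) nearest=0 d=21 new=(2,4) → add node 1 parent=0 cost=2
2. q=(0,13) nearest=1 d=9 new=(0,6) → add node 2 parent=1 cost=4
3. q=(36,3) nearest=1 d=34 new=(4,3) → add node 3 parent=1 cost=4
4. q=(41,5) nearest=3 d=37 new=(6,5) → add node 4 parent=3 cost=6
5. q=(13,3) nearest=4 d=7 new=(8,3) → add node 5 parent=4 cost=8
6. q=(9,2) nearest=5 d=1 new=(9,2) → add node 6 parent=5 cost=9
7. q=(24,8) nearest=6 d=15 new=(11,4) → add node 7 parent=6 cost=11
8. q=(13,12) nearest=4 d=7 new=(8,7) → add node 8 parent=4 cost=8
9. q=(3,6) nearest=1 d=2 new=(3,6) → add node 9 parent=1 cost=4
10. q=(7,6) nearest=4 d=1 new=(7,6) → add node 10 parent=4 cost=7
11. q=(48,12) nearest=7 d=37 new=(13,6) → add node 11 parent=7 cost=13
12. q=(36,15) nearest=11 d=23 new=(15,8) → add node 12 parent=11 cost=15
13. q=(5,20) nearest=12 d=12 new=(13,10) → add node 13 parent=12 cost=17
14. q=(12,20) nearest=13 d=10 new=(12,12) → blocked by [3,12]×[10,15], reject
15. q=(3,7) nearest=9 d=1 new=(3,7) → add node 14 parent=9 cost=5
16. q=(48,11) nearest=12 d=33 new=(17,10) → add node 15 parent=12 cost=17
17. q=(23,1) nearest=12 d=8 new=(17,6) → add node 16 parent=12 cost=17
18. q=(1,20) nearest=13 d=12 new=(11,12) → blocked by [3,12]×[10,15], reject
19. q=(46,10) nearest=15 d=29 new=(19,10) → add node 17 parent=15 cost=19
20. q=(8,20) nearest=13 d=10 new=(11,12) → blocked by [3,12]×[10,15], reject
21. q=(19,6) nearest=16 d=2 new=(19,6) → add node 18 parent=16 cost=19
22. q=(43,1) nearest=17 d=24 new=(21,8) → add node 19 parent=17 cost=21
23. q=(30,6) nearest=19 d=9 new=(23,6) → add node 20 parent=19 cost=23
24. q=(16,18) nearest=13 d=8 new=(15,12) → add node 21 parent=13 cost=19
25. q=(39,7) nearest=20 d=16 new=(25,7) → add node 22 parent=20 cost=25

Parent of node 6: 5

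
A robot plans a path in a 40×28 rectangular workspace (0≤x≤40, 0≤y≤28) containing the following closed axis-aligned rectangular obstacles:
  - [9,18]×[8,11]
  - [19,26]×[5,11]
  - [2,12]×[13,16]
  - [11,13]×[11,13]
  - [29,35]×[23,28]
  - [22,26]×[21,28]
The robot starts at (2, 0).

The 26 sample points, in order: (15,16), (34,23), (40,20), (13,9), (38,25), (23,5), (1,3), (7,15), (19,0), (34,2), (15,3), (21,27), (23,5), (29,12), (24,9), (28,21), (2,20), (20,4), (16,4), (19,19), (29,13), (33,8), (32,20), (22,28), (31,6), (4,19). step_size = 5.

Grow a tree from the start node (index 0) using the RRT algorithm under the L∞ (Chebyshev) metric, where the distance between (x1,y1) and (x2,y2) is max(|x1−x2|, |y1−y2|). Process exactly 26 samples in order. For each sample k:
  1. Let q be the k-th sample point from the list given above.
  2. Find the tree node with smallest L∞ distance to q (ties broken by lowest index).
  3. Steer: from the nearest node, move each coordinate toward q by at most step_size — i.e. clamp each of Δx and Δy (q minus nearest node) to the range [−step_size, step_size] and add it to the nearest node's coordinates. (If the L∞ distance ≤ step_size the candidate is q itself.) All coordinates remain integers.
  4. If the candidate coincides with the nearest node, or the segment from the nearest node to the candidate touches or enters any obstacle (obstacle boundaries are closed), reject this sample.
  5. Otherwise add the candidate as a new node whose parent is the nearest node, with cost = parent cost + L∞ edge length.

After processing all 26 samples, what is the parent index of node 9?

Parent of node 9: 7

1. q=(15,16) nearest=0 d=16 new=(7,5) → add node 1 parent=0 cost=5
2. q=(34,23) nearest=1 d=27 new=(12,10) → blocked by [9,18]×[8,11], reject
3. q=(40,20) nearest=1 d=33 new=(12,10) → blocked by [9,18]×[8,11], reject
4. q=(13,9) nearest=1 d=6 new=(12,9) → blocked by [9,18]×[8,11], reject
5. q=(38,25) nearest=1 d=31 new=(12,10) → blocked by [9,18]×[8,11], reject
6. q=(23,5) nearest=1 d=16 new=(12,5) → add node 2 parent=1 cost=10
7. q=(1,3) nearest=0 d=3 new=(1,3) → add node 3 parent=0 cost=3
8. q=(7,15) nearest=1 d=10 new=(7,10) → add node 4 parent=1 cost=10
9. q=(19,0) nearest=2 d=7 new=(17,0) → add node 5 parent=2 cost=15
10. q=(34,2) nearest=5 d=17 new=(22,2) → add node 6 parent=5 cost=20
11. q=(15,3) nearest=2 d=3 new=(15,3) → add node 7 parent=2 cost=13
12. q=(21,27) nearest=4 d=17 new=(12,15) → blocked by [2,12]×[13,16], reject
13. q=(23,5) nearest=6 d=3 new=(23,5) → blocked by [19,26]×[5,11], reject
14. q=(29,12) nearest=6 d=10 new=(27,7) → blocked by [19,26]×[5,11], reject
15. q=(24,9) nearest=6 d=7 new=(24,7) → blocked by [19,26]×[5,11], reject
16. q=(28,21) nearest=2 d=16 new=(17,10) → blocked by [9,18]×[8,11], reject
17. q=(2,20) nearest=4 d=10 new=(2,15) → blocked by [2,12]×[13,16], reject
18. q=(20,4) nearest=6 d=2 new=(20,4) → add node 8 parent=6 cost=22
19. q=(16,4) nearest=7 d=1 new=(16,4) → add node 9 parent=7 cost=14
20. q=(19,19) nearest=4 d=12 new=(12,15) → blocked by [2,12]×[13,16], reject
21. q=(29,13) nearest=8 d=9 new=(25,9) → blocked by [19,26]×[5,11], reject
22. q=(33,8) nearest=6 d=11 new=(27,7) → blocked by [19,26]×[5,11], reject
23. q=(32,20) nearest=8 d=16 new=(25,9) → blocked by [19,26]×[5,11], reject
24. q=(22,28) nearest=4 d=18 new=(12,15) → blocked by [2,12]×[13,16], reject
25. q=(31,6) nearest=6 d=9 new=(27,6) → blocked by [19,26]×[5,11], reject
26. q=(4,19) nearest=4 d=9 new=(4,15) → blocked by [2,12]×[13,16], reject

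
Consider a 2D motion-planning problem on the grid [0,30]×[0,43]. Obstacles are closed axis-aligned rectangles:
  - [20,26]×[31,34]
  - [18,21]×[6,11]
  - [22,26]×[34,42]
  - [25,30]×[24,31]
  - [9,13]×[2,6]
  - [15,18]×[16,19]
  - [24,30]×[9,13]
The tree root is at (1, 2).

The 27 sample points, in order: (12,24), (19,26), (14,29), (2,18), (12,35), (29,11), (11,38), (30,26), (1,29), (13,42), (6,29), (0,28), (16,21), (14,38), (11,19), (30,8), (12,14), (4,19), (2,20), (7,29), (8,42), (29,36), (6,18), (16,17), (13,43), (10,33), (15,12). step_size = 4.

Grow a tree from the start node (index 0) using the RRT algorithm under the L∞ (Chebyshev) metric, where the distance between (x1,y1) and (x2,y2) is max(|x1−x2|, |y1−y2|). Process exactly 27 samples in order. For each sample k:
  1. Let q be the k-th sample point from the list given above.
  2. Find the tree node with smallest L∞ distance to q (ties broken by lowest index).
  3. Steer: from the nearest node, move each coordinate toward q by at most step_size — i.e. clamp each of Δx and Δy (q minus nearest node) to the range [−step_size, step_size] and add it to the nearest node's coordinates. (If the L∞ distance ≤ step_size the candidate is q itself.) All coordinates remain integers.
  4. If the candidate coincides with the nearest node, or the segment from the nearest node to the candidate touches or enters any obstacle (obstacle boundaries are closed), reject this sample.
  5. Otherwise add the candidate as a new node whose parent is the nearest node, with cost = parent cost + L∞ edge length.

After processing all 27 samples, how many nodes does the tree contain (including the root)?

Node count: 26

1. q=(12,24) nearest=0 d=22 new=(5,6) → add node 1 parent=0 cost=4
2. q=(19,26) nearest=1 d=20 new=(9,10) → add node 2 parent=1 cost=8
3. q=(14,29) nearest=2 d=19 new=(13,14) → add node 3 parent=2 cost=12
4. q=(2,18) nearest=2 d=8 new=(5,14) → add node 4 parent=2 cost=12
5. q=(12,35) nearest=3 d=21 new=(12,18) → add node 5 parent=3 cost=16
6. q=(29,11) nearest=3 d=16 new=(17,11) → add node 6 parent=3 cost=16
7. q=(11,38) nearest=5 d=20 new=(11,22) → add node 7 parent=5 cost=20
8. q=(30,26) nearest=6 d=15 new=(21,15) → add node 8 parent=6 cost=20
9. q=(1,29) nearest=7 d=10 new=(7,26) → add node 9 parent=7 cost=24
10. q=(13,42) nearest=9 d=16 new=(11,30) → add node 10 parent=9 cost=28
11. q=(6,29) nearest=9 d=3 new=(6,29) → add node 11 parent=9 cost=27
12. q=(0,28) nearest=11 d=6 new=(2,28) → add node 12 parent=11 cost=31
13. q=(16,21) nearest=5 d=4 new=(16,21) → add node 13 parent=5 cost=20
14. q=(14,38) nearest=10 d=8 new=(14,34) → add node 14 parent=10 cost=32
15. q=(11,19) nearest=5 d=1 new=(11,19) → add node 15 parent=5 cost=17
16. q=(30,8) nearest=8 d=9 new=(25,11) → blocked by [24,30]×[9,13], reject
17. q=(12,14) nearest=3 d=1 new=(12,14) → add node 16 parent=3 cost=13
18. q=(4,19) nearest=4 d=5 new=(4,18) → add node 17 parent=4 cost=16
19. q=(2,20) nearest=17 d=2 new=(2,20) → add node 18 parent=17 cost=18
20. q=(7,29) nearest=11 d=1 new=(7,29) → add node 19 parent=11 cost=28
21. q=(8,42) nearest=14 d=8 new=(10,38) → add node 20 parent=14 cost=36
22. q=(29,36) nearest=13 d=15 new=(20,25) → add node 21 parent=13 cost=24
23. q=(6,18) nearest=17 d=2 new=(6,18) → add node 22 parent=17 cost=18
24. q=(16,17) nearest=3 d=3 new=(16,17) → blocked by [15,18]×[16,19], reject
25. q=(13,43) nearest=20 d=5 new=(13,42) → add node 23 parent=20 cost=40
26. q=(10,33) nearest=10 d=3 new=(10,33) → add node 24 parent=10 cost=31
27. q=(15,12) nearest=3 d=2 new=(15,12) → add node 25 parent=3 cost=14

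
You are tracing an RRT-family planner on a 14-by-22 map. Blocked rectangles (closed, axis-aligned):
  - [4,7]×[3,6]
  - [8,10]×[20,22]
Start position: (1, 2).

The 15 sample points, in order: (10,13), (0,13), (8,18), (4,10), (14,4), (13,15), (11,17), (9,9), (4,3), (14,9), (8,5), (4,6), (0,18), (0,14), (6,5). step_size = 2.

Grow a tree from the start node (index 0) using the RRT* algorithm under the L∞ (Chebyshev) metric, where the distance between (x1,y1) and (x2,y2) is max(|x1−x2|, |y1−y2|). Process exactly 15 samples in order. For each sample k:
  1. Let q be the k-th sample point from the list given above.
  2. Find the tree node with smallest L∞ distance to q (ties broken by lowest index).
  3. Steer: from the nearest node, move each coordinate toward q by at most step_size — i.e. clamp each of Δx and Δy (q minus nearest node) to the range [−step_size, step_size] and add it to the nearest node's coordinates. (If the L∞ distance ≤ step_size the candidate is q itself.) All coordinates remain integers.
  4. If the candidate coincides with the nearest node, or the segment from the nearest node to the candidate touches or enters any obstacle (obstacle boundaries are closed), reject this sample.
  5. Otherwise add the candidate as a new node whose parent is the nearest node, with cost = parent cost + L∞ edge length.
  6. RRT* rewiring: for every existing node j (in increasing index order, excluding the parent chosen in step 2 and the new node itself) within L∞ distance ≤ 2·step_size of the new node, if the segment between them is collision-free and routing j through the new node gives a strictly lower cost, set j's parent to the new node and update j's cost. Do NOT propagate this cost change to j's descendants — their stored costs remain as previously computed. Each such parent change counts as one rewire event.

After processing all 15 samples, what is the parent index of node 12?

Parent of node 12: 4

1. q=(10,13) nearest=0 d=11 new=(3,4) → add node 1 parent=0 cost=2
2. q=(0,13) nearest=1 d=9 new=(1,6) → add node 2 parent=1 cost=4
3. q=(8,18) nearest=2 d=12 new=(3,8) → add node 3 parent=2 cost=6
4. q=(4,10) nearest=3 d=2 new=(4,10) → add node 4 parent=3 cost=8
5. q=(14,4) nearest=4 d=10 new=(6,8) → add node 5 parent=4 cost=10
6. q=(13,15) nearest=5 d=7 new=(8,10) → add node 6 parent=5 cost=12
7. q=(11,17) nearest=4 d=7 new=(6,12) → add node 7 parent=4 cost=10
8. q=(9,9) nearest=6 d=1 new=(9,9) → add node 8 parent=6 cost=13
9. q=(4,3) nearest=1 d=1 new=(4,3) → blocked by [4,7]×[3,6], reject
10. q=(14,9) nearest=8 d=5 new=(11,9) → add node 9 parent=8 cost=15
11. q=(8,5) nearest=5 d=3 new=(8,6) → add node 10 parent=5 cost=12
12. q=(4,6) nearest=1 d=2 new=(4,6) → blocked by [4,7]×[3,6], reject
13. q=(0,18) nearest=7 d=6 new=(4,14) → add node 11 parent=7 cost=12
14. q=(0,14) nearest=4 d=4 new=(2,12) → add node 12 parent=4 cost=10
15. q=(6,5) nearest=10 d=2 new=(6,5) → blocked by [4,7]×[3,6], reject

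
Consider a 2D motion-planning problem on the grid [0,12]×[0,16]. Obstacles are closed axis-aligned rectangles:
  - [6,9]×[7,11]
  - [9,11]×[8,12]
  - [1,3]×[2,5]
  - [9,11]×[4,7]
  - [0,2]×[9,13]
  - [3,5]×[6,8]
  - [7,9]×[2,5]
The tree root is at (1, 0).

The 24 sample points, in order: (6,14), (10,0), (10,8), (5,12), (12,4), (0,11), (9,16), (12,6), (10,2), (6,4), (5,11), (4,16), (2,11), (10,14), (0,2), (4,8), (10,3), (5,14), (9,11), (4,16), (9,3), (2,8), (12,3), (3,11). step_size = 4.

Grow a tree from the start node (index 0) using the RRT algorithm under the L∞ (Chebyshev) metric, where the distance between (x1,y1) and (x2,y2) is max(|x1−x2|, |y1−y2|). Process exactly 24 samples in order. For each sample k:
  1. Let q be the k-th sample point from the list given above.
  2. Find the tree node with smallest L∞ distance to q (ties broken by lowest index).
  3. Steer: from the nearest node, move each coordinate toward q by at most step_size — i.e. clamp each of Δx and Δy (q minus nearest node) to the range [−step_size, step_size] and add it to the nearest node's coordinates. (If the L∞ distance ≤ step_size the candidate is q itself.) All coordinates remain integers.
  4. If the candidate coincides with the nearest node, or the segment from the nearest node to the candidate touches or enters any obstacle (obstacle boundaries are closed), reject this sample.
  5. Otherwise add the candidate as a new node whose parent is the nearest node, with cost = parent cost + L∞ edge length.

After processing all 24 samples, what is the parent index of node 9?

Parent of node 9: 4

1. q=(6,14) nearest=0 d=14 new=(5,4) → blocked by [1,3]×[2,5], reject
2. q=(10,0) nearest=0 d=9 new=(5,0) → add node 1 parent=0 cost=4
3. q=(10,8) nearest=1 d=8 new=(9,4) → blocked by [9,11]×[4,7], reject
4. q=(5,12) nearest=0 d=12 new=(5,4) → blocked by [1,3]×[2,5], reject
5. q=(12,4) nearest=1 d=7 new=(9,4) → blocked by [9,11]×[4,7], reject
6. q=(0,11) nearest=0 d=11 new=(0,4) → add node 2 parent=0 cost=4
7. q=(9,16) nearest=2 d=12 new=(4,8) → blocked by [1,3]×[2,5], reject
8. q=(12,6) nearest=1 d=7 new=(9,4) → blocked by [9,11]×[4,7], reject
9. q=(10,2) nearest=1 d=5 new=(9,2) → blocked by [7,9]×[2,5], reject
10. q=(6,4) nearest=1 d=4 new=(6,4) → add node 3 parent=1 cost=8
11. q=(5,11) nearest=2 d=7 new=(4,8) → blocked by [1,3]×[2,5], reject
12. q=(4,16) nearest=2 d=12 new=(4,8) → blocked by [1,3]×[2,5], reject
13. q=(2,11) nearest=2 d=7 new=(2,8) → add node 4 parent=2 cost=8
14. q=(10,14) nearest=4 d=8 new=(6,12) → add node 5 parent=4 cost=12
15. q=(0,2) nearest=0 d=2 new=(0,2) → add node 6 parent=0 cost=2
16. q=(4,8) nearest=4 d=2 new=(4,8) → blocked by [3,5]×[6,8], reject
17. q=(10,3) nearest=3 d=4 new=(10,3) → blocked by [7,9]×[2,5], reject
18. q=(5,14) nearest=5 d=2 new=(5,14) → add node 7 parent=5 cost=14
19. q=(9,11) nearest=5 d=3 new=(9,11) → blocked by [6,9]×[7,11], reject
20. q=(4,16) nearest=7 d=2 new=(4,16) → add node 8 parent=7 cost=16
21. q=(9,3) nearest=3 d=3 new=(9,3) → blocked by [7,9]×[2,5], reject
22. q=(2,8) nearest=4 d=0 → coincident, reject
23. q=(12,3) nearest=3 d=6 new=(10,3) → blocked by [7,9]×[2,5], reject
24. q=(3,11) nearest=4 d=3 new=(3,11) → add node 9 parent=4 cost=11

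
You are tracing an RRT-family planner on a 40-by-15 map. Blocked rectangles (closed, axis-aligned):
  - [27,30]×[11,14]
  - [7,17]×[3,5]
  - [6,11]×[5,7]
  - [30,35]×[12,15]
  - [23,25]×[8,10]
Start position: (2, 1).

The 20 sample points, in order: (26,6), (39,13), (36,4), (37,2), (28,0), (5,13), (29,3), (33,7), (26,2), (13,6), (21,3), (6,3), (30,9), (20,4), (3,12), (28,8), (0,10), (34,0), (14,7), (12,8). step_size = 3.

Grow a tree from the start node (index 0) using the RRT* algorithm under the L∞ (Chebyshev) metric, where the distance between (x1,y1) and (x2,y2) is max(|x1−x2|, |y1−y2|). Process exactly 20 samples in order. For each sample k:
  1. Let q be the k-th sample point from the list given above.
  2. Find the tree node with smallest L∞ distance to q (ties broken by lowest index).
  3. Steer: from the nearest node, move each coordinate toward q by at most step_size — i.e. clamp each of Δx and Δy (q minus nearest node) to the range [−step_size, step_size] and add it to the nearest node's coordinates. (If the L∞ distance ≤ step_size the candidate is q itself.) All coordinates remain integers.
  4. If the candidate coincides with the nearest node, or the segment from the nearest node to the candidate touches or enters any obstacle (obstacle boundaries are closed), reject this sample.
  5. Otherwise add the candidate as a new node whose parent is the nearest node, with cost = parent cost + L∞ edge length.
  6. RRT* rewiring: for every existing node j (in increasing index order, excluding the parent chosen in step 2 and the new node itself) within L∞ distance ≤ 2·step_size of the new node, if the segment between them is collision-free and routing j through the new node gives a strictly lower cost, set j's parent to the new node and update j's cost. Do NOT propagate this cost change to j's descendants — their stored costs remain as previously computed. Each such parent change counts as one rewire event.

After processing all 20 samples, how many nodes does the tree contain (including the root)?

1. q=(26,6) nearest=0 d=24 new=(5,4) → add node 1 parent=0 cost=3
2. q=(39,13) nearest=1 d=34 new=(8,7) → blocked by [6,11]×[5,7], reject
3. q=(36,4) nearest=1 d=31 new=(8,4) → blocked by [7,17]×[3,5], reject
4. q=(37,2) nearest=1 d=32 new=(8,2) → add node 2 parent=1 cost=6
5. q=(28,0) nearest=2 d=20 new=(11,0) → add node 3 parent=2 cost=9
6. q=(5,13) nearest=1 d=9 new=(5,7) → add node 4 parent=1 cost=6
7. q=(29,3) nearest=3 d=18 new=(14,3) → blocked by [7,17]×[3,5], reject
8. q=(33,7) nearest=3 d=22 new=(14,3) → blocked by [7,17]×[3,5], reject
9. q=(26,2) nearest=3 d=15 new=(14,2) → add node 5 parent=3 cost=12
10. q=(13,6) nearest=5 d=4 new=(13,5) → blocked by [7,17]×[3,5], reject
11. q=(21,3) nearest=5 d=7 new=(17,3) → blocked by [7,17]×[3,5], reject
12. q=(6,3) nearest=1 d=1 new=(6,3) → add node 6 parent=1 cost=4
13. q=(30,9) nearest=5 d=16 new=(17,5) → blocked by [7,17]×[3,5], reject
14. q=(20,4) nearest=5 d=6 new=(17,4) → blocked by [7,17]×[3,5], reject
15. q=(3,12) nearest=4 d=5 new=(3,10) → add node 7 parent=4 cost=9
16. q=(28,8) nearest=5 d=14 new=(17,5) → blocked by [7,17]×[3,5], reject
17. q=(0,10) nearest=7 d=3 new=(0,10) → add node 8 parent=7 cost=12
18. q=(34,0) nearest=5 d=20 new=(17,0) → add node 9 parent=5 cost=15
19. q=(14,7) nearest=5 d=5 new=(14,5) → blocked by [7,17]×[3,5], reject
20. q=(12,8) nearest=2 d=6 new=(11,5) → blocked by [7,17]×[3,5], reject

Node count: 10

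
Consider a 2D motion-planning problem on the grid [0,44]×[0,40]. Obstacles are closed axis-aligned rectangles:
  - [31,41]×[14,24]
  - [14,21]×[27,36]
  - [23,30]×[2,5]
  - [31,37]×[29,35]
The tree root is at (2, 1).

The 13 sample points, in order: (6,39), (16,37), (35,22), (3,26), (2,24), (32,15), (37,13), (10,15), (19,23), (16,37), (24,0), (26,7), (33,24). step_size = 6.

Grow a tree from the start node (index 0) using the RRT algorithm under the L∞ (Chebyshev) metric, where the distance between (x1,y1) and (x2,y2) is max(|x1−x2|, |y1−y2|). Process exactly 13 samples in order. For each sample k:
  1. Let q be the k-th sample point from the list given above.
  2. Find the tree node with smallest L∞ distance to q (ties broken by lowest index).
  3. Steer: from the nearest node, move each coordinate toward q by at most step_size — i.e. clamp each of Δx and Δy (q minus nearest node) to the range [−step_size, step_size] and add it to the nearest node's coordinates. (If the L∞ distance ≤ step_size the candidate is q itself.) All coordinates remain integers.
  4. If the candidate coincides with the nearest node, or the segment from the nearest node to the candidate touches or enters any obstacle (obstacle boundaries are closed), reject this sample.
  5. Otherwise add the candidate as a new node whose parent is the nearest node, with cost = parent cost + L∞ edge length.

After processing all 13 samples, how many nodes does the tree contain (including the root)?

1. q=(6,39) nearest=0 d=38 new=(6,7) → add node 1 parent=0 cost=6
2. q=(16,37) nearest=1 d=30 new=(12,13) → add node 2 parent=1 cost=12
3. q=(35,22) nearest=2 d=23 new=(18,19) → add node 3 parent=2 cost=18
4. q=(3,26) nearest=2 d=13 new=(6,19) → add node 4 parent=2 cost=18
5. q=(2,24) nearest=4 d=5 new=(2,24) → add node 5 parent=4 cost=23
6. q=(32,15) nearest=3 d=14 new=(24,15) → add node 6 parent=3 cost=24
7. q=(37,13) nearest=6 d=13 new=(30,13) → add node 7 parent=6 cost=30
8. q=(10,15) nearest=2 d=2 new=(10,15) → add node 8 parent=2 cost=14
9. q=(19,23) nearest=3 d=4 new=(19,23) → add node 9 parent=3 cost=22
10. q=(16,37) nearest=5 d=14 new=(8,30) → add node 10 parent=5 cost=29
11. q=(24,0) nearest=2 d=13 new=(18,7) → add node 11 parent=2 cost=18
12. q=(26,7) nearest=7 d=6 new=(26,7) → add node 12 parent=7 cost=36
13. q=(33,24) nearest=6 d=9 new=(30,21) → add node 13 parent=6 cost=30

Node count: 14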